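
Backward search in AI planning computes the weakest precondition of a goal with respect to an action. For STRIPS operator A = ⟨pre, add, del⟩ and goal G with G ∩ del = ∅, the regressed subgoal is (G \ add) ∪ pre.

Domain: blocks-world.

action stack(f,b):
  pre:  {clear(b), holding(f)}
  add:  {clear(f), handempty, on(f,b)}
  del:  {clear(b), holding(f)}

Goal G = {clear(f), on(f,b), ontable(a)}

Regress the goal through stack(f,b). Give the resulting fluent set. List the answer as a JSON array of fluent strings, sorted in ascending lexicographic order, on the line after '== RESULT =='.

Regress:
  G ∩ del = {}  (empty — regression defined)
  G \ add = {clear(f), on(f,b), ontable(a)} \ {clear(f), handempty, on(f,b)} = {ontable(a)}
  ∪ pre   = {ontable(a)} ∪ {clear(b), holding(f)}
          = {clear(b), holding(f), ontable(a)}

== RESULT ==
["clear(b)", "holding(f)", "ontable(a)"]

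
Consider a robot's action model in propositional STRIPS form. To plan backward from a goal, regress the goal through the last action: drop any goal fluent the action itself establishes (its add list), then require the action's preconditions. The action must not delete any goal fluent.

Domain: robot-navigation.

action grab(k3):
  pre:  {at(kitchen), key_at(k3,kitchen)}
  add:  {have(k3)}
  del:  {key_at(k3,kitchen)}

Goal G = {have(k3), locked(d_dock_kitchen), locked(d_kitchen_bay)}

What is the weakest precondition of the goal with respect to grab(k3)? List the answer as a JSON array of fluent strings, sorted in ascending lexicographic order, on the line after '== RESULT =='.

Compute (G \ add) ∪ pre:
  G ∩ del = {}  (empty — regression defined)
  G \ add = {have(k3), locked(d_dock_kitchen), locked(d_kitchen_bay)} \ {have(k3)} = {locked(d_dock_kitchen), locked(d_kitchen_bay)}
  ∪ pre   = {locked(d_dock_kitchen), locked(d_kitchen_bay)} ∪ {at(kitchen), key_at(k3,kitchen)}
          = {at(kitchen), key_at(k3,kitchen), locked(d_dock_kitchen), locked(d_kitchen_bay)}

== RESULT ==
["at(kitchen)", "key_at(k3,kitchen)", "locked(d_dock_kitchen)", "locked(d_kitchen_bay)"]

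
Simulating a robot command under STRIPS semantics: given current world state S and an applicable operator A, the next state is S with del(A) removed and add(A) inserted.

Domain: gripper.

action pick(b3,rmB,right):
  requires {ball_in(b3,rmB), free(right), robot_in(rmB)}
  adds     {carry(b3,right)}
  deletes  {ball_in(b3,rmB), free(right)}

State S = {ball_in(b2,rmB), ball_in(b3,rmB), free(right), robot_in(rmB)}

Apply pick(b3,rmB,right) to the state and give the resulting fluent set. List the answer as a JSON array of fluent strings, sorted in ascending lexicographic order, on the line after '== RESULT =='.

Compute (S \ del) ∪ add:
  pre ⊆ S: {ball_in(b3,rmB), free(right), robot_in(rmB)} ⊆ S  — applicable
  S \ del = {ball_in(b2,rmB), robot_in(rmB)}
  ∪ add   = {ball_in(b2,rmB), carry(b3,right), robot_in(rmB)}

== RESULT ==
["ball_in(b2,rmB)", "carry(b3,right)", "robot_in(rmB)"]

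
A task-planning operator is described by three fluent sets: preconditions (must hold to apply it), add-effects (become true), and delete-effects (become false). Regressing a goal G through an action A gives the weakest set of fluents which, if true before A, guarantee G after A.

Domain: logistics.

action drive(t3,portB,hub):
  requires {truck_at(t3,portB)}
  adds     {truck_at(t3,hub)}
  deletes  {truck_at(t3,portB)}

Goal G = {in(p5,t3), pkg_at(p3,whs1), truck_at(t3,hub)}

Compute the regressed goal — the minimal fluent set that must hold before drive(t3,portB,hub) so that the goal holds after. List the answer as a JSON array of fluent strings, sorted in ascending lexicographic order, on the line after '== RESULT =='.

Compute (G \ add) ∪ pre:
  G ∩ del = {}  (empty — regression defined)
  G \ add = {in(p5,t3), pkg_at(p3,whs1), truck_at(t3,hub)} \ {truck_at(t3,hub)} = {in(p5,t3), pkg_at(p3,whs1)}
  ∪ pre   = {in(p5,t3), pkg_at(p3,whs1)} ∪ {truck_at(t3,portB)}
          = {in(p5,t3), pkg_at(p3,whs1), truck_at(t3,portB)}

== RESULT ==
["in(p5,t3)", "pkg_at(p3,whs1)", "truck_at(t3,portB)"]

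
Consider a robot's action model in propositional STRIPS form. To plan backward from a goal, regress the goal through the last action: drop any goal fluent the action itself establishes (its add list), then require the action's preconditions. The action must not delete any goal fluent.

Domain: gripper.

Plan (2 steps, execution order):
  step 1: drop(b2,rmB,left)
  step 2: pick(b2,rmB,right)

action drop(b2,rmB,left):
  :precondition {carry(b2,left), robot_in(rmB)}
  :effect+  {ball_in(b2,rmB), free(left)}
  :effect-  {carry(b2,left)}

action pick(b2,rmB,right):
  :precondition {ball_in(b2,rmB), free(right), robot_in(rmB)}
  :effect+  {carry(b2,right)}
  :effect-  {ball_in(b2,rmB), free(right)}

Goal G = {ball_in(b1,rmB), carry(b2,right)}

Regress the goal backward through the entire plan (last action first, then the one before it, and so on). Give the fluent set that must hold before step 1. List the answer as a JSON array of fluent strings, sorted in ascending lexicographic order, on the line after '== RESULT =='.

Regress step by step:
  through step 2 (pick(b2,rmB,right)): drop {carry(b2,right)}, keep {ball_in(b1,rmB)}, require {ball_in(b2,rmB), free(right), robot_in(rmB)}
    → {ball_in(b1,rmB), ball_in(b2,rmB), free(right), robot_in(rmB)}
  through step 1 (drop(b2,rmB,left)): drop {ball_in(b2,rmB)}, keep {ball_in(b1,rmB), free(right), robot_in(rmB)}, require {carry(b2,left), robot_in(rmB)}
    → {ball_in(b1,rmB), carry(b2,left), free(right), robot_in(rmB)}

== RESULT ==
["ball_in(b1,rmB)", "carry(b2,left)", "free(right)", "robot_in(rmB)"]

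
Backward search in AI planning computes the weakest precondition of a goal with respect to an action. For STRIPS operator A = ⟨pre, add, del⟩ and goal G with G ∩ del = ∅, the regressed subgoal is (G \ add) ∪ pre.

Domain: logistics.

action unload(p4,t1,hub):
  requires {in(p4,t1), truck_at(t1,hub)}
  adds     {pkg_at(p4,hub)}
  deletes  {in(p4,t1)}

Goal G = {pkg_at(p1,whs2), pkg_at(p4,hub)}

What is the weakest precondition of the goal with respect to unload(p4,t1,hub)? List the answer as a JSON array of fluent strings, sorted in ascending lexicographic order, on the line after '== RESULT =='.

Regress:
  G ∩ del = {}  (empty — regression defined)
  G \ add = {pkg_at(p1,whs2), pkg_at(p4,hub)} \ {pkg_at(p4,hub)} = {pkg_at(p1,whs2)}
  ∪ pre   = {pkg_at(p1,whs2)} ∪ {in(p4,t1), truck_at(t1,hub)}
          = {in(p4,t1), pkg_at(p1,whs2), truck_at(t1,hub)}

== RESULT ==
["in(p4,t1)", "pkg_at(p1,whs2)", "truck_at(t1,hub)"]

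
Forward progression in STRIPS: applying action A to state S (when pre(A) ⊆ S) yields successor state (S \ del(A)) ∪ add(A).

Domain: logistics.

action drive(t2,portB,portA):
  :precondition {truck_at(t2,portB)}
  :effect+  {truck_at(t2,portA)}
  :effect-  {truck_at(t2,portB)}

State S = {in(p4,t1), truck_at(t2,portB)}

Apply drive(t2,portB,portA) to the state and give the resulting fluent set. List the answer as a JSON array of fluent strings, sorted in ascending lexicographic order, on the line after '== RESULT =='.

Progress:
  pre ⊆ S: {truck_at(t2,portB)} ⊆ S  — applicable
  S \ del = {in(p4,t1)}
  ∪ add   = {in(p4,t1), truck_at(t2,portA)}

== RESULT ==
["in(p4,t1)", "truck_at(t2,portA)"]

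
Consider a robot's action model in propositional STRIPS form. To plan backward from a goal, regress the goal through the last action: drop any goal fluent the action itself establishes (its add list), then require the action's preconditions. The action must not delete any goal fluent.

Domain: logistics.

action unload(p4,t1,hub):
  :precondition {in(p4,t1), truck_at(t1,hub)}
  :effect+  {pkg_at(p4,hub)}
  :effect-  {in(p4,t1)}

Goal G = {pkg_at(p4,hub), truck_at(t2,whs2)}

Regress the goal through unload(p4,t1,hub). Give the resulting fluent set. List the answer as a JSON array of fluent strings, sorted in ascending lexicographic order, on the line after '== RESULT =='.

Regress:
  G ∩ del = {}  (empty — regression defined)
  G \ add = {pkg_at(p4,hub), truck_at(t2,whs2)} \ {pkg_at(p4,hub)} = {truck_at(t2,whs2)}
  ∪ pre   = {truck_at(t2,whs2)} ∪ {in(p4,t1), truck_at(t1,hub)}
          = {in(p4,t1), truck_at(t1,hub), truck_at(t2,whs2)}

== RESULT ==
["in(p4,t1)", "truck_at(t1,hub)", "truck_at(t2,whs2)"]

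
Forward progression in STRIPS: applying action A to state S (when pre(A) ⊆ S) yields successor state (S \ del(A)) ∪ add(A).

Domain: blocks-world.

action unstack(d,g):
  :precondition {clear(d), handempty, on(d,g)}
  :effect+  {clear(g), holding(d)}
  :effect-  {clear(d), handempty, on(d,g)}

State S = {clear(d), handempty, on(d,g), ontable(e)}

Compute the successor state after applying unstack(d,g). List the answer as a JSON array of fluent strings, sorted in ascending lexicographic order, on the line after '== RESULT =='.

Compute (S \ del) ∪ add:
  pre ⊆ S: {clear(d), handempty, on(d,g)} ⊆ S  — applicable
  S \ del = {ontable(e)}
  ∪ add   = {clear(g), holding(d), ontable(e)}

== RESULT ==
["clear(g)", "holding(d)", "ontable(e)"]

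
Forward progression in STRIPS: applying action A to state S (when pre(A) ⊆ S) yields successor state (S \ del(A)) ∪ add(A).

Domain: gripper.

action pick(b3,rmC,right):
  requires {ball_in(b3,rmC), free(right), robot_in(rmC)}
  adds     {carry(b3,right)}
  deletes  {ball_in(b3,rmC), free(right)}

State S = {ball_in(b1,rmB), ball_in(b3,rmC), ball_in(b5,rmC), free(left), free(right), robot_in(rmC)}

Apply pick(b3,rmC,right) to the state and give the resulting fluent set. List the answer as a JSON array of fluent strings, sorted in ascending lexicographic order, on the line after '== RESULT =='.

Progress:
  pre ⊆ S: {ball_in(b3,rmC), free(right), robot_in(rmC)} ⊆ S  — applicable
  S \ del = {ball_in(b1,rmB), ball_in(b5,rmC), free(left), robot_in(rmC)}
  ∪ add   = {ball_in(b1,rmB), ball_in(b5,rmC), carry(b3,right), free(left), robot_in(rmC)}

== RESULT ==
["ball_in(b1,rmB)", "ball_in(b5,rmC)", "carry(b3,right)", "free(left)", "robot_in(rmC)"]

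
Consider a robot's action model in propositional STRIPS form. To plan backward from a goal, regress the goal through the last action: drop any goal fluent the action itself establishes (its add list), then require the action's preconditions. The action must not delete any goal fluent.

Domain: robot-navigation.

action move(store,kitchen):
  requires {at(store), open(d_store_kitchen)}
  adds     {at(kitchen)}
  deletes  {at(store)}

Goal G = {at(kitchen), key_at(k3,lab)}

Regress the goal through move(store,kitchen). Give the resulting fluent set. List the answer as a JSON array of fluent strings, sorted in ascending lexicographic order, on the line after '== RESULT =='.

Regress:
  G ∩ del = {}  (empty — regression defined)
  G \ add = {at(kitchen), key_at(k3,lab)} \ {at(kitchen)} = {key_at(k3,lab)}
  ∪ pre   = {key_at(k3,lab)} ∪ {at(store), open(d_store_kitchen)}
          = {at(store), key_at(k3,lab), open(d_store_kitchen)}

== RESULT ==
["at(store)", "key_at(k3,lab)", "open(d_store_kitchen)"]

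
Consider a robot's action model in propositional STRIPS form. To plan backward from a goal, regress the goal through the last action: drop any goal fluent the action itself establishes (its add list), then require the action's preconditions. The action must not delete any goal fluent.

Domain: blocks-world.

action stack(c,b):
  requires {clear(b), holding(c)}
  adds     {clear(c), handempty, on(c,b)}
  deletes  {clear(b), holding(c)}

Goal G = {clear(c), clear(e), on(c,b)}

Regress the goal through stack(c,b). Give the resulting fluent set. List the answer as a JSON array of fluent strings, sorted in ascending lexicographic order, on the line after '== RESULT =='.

Compute (G \ add) ∪ pre:
  G ∩ del = {}  (empty — regression defined)
  G \ add = {clear(c), clear(e), on(c,b)} \ {clear(c), handempty, on(c,b)} = {clear(e)}
  ∪ pre   = {clear(e)} ∪ {clear(b), holding(c)}
          = {clear(b), clear(e), holding(c)}

== RESULT ==
["clear(b)", "clear(e)", "holding(c)"]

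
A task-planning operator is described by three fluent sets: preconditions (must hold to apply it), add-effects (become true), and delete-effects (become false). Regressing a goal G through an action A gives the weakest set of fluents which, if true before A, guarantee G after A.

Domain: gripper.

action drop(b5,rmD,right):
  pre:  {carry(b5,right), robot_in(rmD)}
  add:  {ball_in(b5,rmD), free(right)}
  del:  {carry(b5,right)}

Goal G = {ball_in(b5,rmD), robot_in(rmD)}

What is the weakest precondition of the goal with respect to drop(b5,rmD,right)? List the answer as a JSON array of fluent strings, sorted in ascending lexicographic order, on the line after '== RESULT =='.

Regress:
  G ∩ del = {}  (empty — regression defined)
  G \ add = {ball_in(b5,rmD), robot_in(rmD)} \ {ball_in(b5,rmD), free(right)} = {robot_in(rmD)}
  ∪ pre   = {robot_in(rmD)} ∪ {carry(b5,right), robot_in(rmD)}
          = {carry(b5,right), robot_in(rmD)}

== RESULT ==
["carry(b5,right)", "robot_in(rmD)"]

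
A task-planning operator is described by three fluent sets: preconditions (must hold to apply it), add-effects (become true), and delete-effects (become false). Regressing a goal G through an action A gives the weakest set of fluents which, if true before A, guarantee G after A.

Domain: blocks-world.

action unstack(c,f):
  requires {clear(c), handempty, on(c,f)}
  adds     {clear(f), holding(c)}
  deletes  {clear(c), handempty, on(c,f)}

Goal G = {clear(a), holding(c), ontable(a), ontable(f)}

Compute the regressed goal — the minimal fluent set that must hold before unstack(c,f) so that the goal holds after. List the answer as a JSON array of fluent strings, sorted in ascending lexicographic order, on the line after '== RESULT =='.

Regress:
  G ∩ del = {}  (empty — regression defined)
  G \ add = {clear(a), holding(c), ontable(a), ontable(f)} \ {clear(f), holding(c)} = {clear(a), ontable(a), ontable(f)}
  ∪ pre   = {clear(a), ontable(a), ontable(f)} ∪ {clear(c), handempty, on(c,f)}
          = {clear(a), clear(c), handempty, on(c,f), ontable(a), ontable(f)}

== RESULT ==
["clear(a)", "clear(c)", "handempty", "on(c,f)", "ontable(a)", "ontable(f)"]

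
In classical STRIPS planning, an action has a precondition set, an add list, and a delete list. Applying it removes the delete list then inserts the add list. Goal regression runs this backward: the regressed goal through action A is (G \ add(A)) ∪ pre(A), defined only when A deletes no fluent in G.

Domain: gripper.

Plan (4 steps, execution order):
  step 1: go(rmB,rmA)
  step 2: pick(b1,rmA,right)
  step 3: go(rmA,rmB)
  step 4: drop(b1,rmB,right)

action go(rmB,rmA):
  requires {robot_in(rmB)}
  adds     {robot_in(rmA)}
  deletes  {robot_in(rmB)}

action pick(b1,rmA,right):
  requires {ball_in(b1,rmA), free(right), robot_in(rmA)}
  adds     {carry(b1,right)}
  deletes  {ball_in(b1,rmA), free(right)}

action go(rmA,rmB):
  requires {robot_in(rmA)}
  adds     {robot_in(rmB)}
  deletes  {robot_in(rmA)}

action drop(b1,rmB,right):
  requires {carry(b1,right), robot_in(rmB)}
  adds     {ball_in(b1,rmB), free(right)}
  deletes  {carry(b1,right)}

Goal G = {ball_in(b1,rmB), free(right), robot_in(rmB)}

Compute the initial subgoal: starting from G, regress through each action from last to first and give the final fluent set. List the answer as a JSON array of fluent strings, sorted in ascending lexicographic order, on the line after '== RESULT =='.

Work backward from the goal:
  through step 4 (drop(b1,rmB,right)): drop {ball_in(b1,rmB), free(right)}, keep {robot_in(rmB)}, require {carry(b1,right), robot_in(rmB)}
    → {carry(b1,right), robot_in(rmB)}
  through step 3 (go(rmA,rmB)): drop {robot_in(rmB)}, keep {carry(b1,right)}, require {robot_in(rmA)}
    → {carry(b1,right), robot_in(rmA)}
  through step 2 (pick(b1,rmA,right)): drop {carry(b1,right)}, keep {robot_in(rmA)}, require {ball_in(b1,rmA), free(right), robot_in(rmA)}
    → {ball_in(b1,rmA), free(right), robot_in(rmA)}
  through step 1 (go(rmB,rmA)): drop {robot_in(rmA)}, keep {ball_in(b1,rmA), free(right)}, require {robot_in(rmB)}
    → {ball_in(b1,rmA), free(right), robot_in(rmB)}

== RESULT ==
["ball_in(b1,rmA)", "free(right)", "robot_in(rmB)"]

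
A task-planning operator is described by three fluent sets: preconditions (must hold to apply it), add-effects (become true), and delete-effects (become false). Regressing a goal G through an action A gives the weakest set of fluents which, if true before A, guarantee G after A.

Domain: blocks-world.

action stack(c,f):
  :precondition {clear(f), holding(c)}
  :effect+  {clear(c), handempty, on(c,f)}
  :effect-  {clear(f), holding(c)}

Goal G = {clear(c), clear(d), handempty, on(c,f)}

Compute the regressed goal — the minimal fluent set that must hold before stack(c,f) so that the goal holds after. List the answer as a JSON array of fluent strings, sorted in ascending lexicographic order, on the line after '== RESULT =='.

Compute (G \ add) ∪ pre:
  G ∩ del = {}  (empty — regression defined)
  G \ add = {clear(c), clear(d), handempty, on(c,f)} \ {clear(c), handempty, on(c,f)} = {clear(d)}
  ∪ pre   = {clear(d)} ∪ {clear(f), holding(c)}
          = {clear(d), clear(f), holding(c)}

== RESULT ==
["clear(d)", "clear(f)", "holding(c)"]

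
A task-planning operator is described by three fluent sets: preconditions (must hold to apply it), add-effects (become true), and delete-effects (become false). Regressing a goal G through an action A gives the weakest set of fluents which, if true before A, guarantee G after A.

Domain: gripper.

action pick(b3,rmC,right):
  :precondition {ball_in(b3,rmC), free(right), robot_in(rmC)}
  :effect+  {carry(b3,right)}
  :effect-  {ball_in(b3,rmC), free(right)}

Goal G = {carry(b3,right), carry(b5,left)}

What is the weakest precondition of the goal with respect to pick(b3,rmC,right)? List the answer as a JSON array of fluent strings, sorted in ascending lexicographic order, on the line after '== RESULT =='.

Regress:
  G ∩ del = {}  (empty — regression defined)
  G \ add = {carry(b3,right), carry(b5,left)} \ {carry(b3,right)} = {carry(b5,left)}
  ∪ pre   = {carry(b5,left)} ∪ {ball_in(b3,rmC), free(right), robot_in(rmC)}
          = {ball_in(b3,rmC), carry(b5,left), free(right), robot_in(rmC)}

== RESULT ==
["ball_in(b3,rmC)", "carry(b5,left)", "free(right)", "robot_in(rmC)"]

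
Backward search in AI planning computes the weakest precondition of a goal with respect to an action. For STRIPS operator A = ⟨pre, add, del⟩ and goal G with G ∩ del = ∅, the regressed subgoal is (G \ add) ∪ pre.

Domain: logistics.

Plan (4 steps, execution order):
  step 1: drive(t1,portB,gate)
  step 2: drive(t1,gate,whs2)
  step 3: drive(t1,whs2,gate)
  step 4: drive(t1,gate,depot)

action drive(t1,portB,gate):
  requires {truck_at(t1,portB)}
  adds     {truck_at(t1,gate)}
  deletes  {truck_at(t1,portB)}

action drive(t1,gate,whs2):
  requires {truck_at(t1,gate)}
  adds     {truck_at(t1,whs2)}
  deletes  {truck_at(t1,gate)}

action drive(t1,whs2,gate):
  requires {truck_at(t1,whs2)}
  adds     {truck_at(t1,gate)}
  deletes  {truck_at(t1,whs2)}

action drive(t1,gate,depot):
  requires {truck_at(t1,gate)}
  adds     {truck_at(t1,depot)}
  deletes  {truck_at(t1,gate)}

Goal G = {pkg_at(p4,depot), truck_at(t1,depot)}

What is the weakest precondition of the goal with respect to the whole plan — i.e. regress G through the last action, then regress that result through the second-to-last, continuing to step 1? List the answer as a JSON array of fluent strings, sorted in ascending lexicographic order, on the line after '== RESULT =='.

Regress step by step:
  through step 4 (drive(t1,gate,depot)): drop {truck_at(t1,depot)}, keep {pkg_at(p4,depot)}, require {truck_at(t1,gate)}
    → {pkg_at(p4,depot), truck_at(t1,gate)}
  through step 3 (drive(t1,whs2,gate)): drop {truck_at(t1,gate)}, keep {pkg_at(p4,depot)}, require {truck_at(t1,whs2)}
    → {pkg_at(p4,depot), truck_at(t1,whs2)}
  through step 2 (drive(t1,gate,whs2)): drop {truck_at(t1,whs2)}, keep {pkg_at(p4,depot)}, require {truck_at(t1,gate)}
    → {pkg_at(p4,depot), truck_at(t1,gate)}
  through step 1 (drive(t1,portB,gate)): drop {truck_at(t1,gate)}, keep {pkg_at(p4,depot)}, require {truck_at(t1,portB)}
    → {pkg_at(p4,depot), truck_at(t1,portB)}

== RESULT ==
["pkg_at(p4,depot)", "truck_at(t1,portB)"]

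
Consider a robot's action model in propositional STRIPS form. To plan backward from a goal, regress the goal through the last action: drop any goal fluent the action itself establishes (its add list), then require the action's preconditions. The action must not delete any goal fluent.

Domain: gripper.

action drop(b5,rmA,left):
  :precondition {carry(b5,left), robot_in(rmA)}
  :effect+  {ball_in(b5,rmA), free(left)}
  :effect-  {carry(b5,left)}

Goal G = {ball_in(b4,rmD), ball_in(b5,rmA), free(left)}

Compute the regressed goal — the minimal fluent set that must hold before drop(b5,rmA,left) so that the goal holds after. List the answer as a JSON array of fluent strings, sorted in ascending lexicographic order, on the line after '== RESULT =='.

Compute (G \ add) ∪ pre:
  G ∩ del = {}  (empty — regression defined)
  G \ add = {ball_in(b4,rmD), ball_in(b5,rmA), free(left)} \ {ball_in(b5,rmA), free(left)} = {ball_in(b4,rmD)}
  ∪ pre   = {ball_in(b4,rmD)} ∪ {carry(b5,left), robot_in(rmA)}
          = {ball_in(b4,rmD), carry(b5,left), robot_in(rmA)}

== RESULT ==
["ball_in(b4,rmD)", "carry(b5,left)", "robot_in(rmA)"]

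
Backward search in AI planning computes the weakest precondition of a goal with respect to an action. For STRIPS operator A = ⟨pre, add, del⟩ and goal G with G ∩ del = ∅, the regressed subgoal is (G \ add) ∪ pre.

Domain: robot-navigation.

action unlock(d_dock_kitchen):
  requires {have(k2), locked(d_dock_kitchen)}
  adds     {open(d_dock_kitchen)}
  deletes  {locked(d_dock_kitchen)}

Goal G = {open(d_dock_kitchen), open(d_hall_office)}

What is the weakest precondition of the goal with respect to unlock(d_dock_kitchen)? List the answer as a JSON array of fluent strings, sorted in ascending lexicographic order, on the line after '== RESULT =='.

Compute (G \ add) ∪ pre:
  G ∩ del = {}  (empty — regression defined)
  G \ add = {open(d_dock_kitchen), open(d_hall_office)} \ {open(d_dock_kitchen)} = {open(d_hall_office)}
  ∪ pre   = {open(d_hall_office)} ∪ {have(k2), locked(d_dock_kitchen)}
          = {have(k2), locked(d_dock_kitchen), open(d_hall_office)}

== RESULT ==
["have(k2)", "locked(d_dock_kitchen)", "open(d_hall_office)"]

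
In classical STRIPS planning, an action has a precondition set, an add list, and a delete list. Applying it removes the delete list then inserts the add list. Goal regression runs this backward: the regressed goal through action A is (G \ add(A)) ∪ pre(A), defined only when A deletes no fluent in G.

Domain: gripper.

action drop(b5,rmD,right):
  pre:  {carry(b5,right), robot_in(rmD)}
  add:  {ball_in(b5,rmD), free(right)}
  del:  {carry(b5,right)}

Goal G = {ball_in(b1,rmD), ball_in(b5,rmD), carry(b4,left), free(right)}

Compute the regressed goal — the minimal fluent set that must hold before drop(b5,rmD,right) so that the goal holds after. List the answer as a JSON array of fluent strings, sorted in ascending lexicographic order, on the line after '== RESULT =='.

Regress:
  G ∩ del = {}  (empty — regression defined)
  G \ add = {ball_in(b1,rmD), ball_in(b5,rmD), carry(b4,left), free(right)} \ {ball_in(b5,rmD), free(right)} = {ball_in(b1,rmD), carry(b4,left)}
  ∪ pre   = {ball_in(b1,rmD), carry(b4,left)} ∪ {carry(b5,right), robot_in(rmD)}
          = {ball_in(b1,rmD), carry(b4,left), carry(b5,right), robot_in(rmD)}

== RESULT ==
["ball_in(b1,rmD)", "carry(b4,left)", "carry(b5,right)", "robot_in(rmD)"]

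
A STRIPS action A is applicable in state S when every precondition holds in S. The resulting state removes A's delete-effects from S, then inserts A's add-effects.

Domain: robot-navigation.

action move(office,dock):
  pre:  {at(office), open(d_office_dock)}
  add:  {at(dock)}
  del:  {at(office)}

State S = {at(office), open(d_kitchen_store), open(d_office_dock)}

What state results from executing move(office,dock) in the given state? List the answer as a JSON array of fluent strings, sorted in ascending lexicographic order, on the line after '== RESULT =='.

Compute (S \ del) ∪ add:
  pre ⊆ S: {at(office), open(d_office_dock)} ⊆ S  — applicable
  S \ del = {open(d_kitchen_store), open(d_office_dock)}
  ∪ add   = {at(dock), open(d_kitchen_store), open(d_office_dock)}

== RESULT ==
["at(dock)", "open(d_kitchen_store)", "open(d_office_dock)"]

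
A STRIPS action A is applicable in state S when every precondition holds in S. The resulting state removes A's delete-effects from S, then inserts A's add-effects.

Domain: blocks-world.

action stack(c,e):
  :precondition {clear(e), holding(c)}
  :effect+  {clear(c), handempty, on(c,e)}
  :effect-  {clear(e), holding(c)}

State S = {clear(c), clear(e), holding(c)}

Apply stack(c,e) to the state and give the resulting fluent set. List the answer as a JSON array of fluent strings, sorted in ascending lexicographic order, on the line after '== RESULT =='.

Compute (S \ del) ∪ add:
  pre ⊆ S: {clear(e), holding(c)} ⊆ S  — applicable
  S \ del = {clear(c)}
  ∪ add   = {clear(c), handempty, on(c,e)}

== RESULT ==
["clear(c)", "handempty", "on(c,e)"]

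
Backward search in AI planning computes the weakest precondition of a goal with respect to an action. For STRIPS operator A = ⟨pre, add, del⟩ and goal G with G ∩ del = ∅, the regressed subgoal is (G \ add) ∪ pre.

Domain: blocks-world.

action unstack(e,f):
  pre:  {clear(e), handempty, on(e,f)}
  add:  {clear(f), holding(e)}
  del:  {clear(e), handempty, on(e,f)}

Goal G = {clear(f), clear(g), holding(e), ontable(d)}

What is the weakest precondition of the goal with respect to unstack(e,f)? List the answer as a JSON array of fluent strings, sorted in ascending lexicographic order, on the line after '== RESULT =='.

Regress:
  G ∩ del = {}  (empty — regression defined)
  G \ add = {clear(f), clear(g), holding(e), ontable(d)} \ {clear(f), holding(e)} = {clear(g), ontable(d)}
  ∪ pre   = {clear(g), ontable(d)} ∪ {clear(e), handempty, on(e,f)}
          = {clear(e), clear(g), handempty, on(e,f), ontable(d)}

== RESULT ==
["clear(e)", "clear(g)", "handempty", "on(e,f)", "ontable(d)"]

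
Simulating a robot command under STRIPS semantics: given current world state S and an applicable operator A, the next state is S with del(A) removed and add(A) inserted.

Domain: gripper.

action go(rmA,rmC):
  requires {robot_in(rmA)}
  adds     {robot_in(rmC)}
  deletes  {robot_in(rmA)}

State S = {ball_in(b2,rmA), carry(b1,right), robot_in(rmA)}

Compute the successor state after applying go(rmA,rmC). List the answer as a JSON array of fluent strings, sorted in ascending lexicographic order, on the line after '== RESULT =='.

Compute (S \ del) ∪ add:
  pre ⊆ S: {robot_in(rmA)} ⊆ S  — applicable
  S \ del = {ball_in(b2,rmA), carry(b1,right)}
  ∪ add   = {ball_in(b2,rmA), carry(b1,right), robot_in(rmC)}

== RESULT ==
["ball_in(b2,rmA)", "carry(b1,right)", "robot_in(rmC)"]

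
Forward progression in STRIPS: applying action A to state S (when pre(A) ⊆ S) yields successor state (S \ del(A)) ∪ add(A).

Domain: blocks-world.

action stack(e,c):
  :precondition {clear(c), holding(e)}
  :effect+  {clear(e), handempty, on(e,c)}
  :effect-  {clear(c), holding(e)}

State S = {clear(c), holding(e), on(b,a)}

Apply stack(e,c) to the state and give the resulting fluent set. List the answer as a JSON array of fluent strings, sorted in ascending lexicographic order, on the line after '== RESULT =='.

Compute (S \ del) ∪ add:
  pre ⊆ S: {clear(c), holding(e)} ⊆ S  — applicable
  S \ del = {on(b,a)}
  ∪ add   = {clear(e), handempty, on(b,a), on(e,c)}

== RESULT ==
["clear(e)", "handempty", "on(b,a)", "on(e,c)"]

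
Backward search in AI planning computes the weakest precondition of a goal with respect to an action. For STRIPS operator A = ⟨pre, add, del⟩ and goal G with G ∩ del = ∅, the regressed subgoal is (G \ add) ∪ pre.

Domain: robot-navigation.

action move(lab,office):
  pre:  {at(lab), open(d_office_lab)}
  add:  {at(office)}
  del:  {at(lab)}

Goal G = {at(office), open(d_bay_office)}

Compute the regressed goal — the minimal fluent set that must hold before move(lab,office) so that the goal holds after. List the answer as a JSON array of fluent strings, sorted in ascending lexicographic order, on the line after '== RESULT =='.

Compute (G \ add) ∪ pre:
  G ∩ del = {}  (empty — regression defined)
  G \ add = {at(office), open(d_bay_office)} \ {at(office)} = {open(d_bay_office)}
  ∪ pre   = {open(d_bay_office)} ∪ {at(lab), open(d_office_lab)}
          = {at(lab), open(d_bay_office), open(d_office_lab)}

== RESULT ==
["at(lab)", "open(d_bay_office)", "open(d_office_lab)"]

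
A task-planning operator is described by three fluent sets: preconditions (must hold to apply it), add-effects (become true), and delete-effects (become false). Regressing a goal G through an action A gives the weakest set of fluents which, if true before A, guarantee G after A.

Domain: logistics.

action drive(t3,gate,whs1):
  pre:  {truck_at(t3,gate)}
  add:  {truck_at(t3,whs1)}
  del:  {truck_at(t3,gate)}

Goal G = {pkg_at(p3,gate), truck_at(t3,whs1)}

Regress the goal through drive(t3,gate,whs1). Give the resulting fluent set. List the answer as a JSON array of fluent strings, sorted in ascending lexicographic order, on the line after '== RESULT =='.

Regress:
  G ∩ del = {}  (empty — regression defined)
  G \ add = {pkg_at(p3,gate), truck_at(t3,whs1)} \ {truck_at(t3,whs1)} = {pkg_at(p3,gate)}
  ∪ pre   = {pkg_at(p3,gate)} ∪ {truck_at(t3,gate)}
          = {pkg_at(p3,gate), truck_at(t3,gate)}

== RESULT ==
["pkg_at(p3,gate)", "truck_at(t3,gate)"]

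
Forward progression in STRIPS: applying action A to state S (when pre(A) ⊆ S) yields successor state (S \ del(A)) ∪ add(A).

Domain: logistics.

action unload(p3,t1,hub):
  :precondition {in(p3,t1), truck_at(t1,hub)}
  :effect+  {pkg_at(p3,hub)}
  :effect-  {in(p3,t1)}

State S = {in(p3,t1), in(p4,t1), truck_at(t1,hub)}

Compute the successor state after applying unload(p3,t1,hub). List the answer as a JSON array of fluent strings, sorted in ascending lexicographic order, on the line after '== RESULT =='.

Progress:
  pre ⊆ S: {in(p3,t1), truck_at(t1,hub)} ⊆ S  — applicable
  S \ del = {in(p4,t1), truck_at(t1,hub)}
  ∪ add   = {in(p4,t1), pkg_at(p3,hub), truck_at(t1,hub)}

== RESULT ==
["in(p4,t1)", "pkg_at(p3,hub)", "truck_at(t1,hub)"]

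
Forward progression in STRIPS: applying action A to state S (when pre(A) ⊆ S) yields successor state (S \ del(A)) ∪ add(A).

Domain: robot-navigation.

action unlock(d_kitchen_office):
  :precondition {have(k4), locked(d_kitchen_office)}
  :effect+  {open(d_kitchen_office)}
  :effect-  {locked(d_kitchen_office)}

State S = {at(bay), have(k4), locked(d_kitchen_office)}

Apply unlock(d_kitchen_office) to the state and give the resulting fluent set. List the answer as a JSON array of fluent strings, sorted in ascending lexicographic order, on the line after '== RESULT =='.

Progress:
  pre ⊆ S: {have(k4), locked(d_kitchen_office)} ⊆ S  — applicable
  S \ del = {at(bay), have(k4)}
  ∪ add   = {at(bay), have(k4), open(d_kitchen_office)}

== RESULT ==
["at(bay)", "have(k4)", "open(d_kitchen_office)"]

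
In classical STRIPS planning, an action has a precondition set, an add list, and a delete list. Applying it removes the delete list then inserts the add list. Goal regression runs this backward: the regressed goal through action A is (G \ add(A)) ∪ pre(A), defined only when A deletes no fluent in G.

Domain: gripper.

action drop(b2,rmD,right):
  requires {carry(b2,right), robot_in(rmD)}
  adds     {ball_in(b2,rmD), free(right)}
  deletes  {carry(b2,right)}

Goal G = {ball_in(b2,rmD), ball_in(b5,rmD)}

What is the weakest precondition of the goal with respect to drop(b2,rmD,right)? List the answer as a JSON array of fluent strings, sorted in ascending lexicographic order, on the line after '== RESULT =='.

Compute (G \ add) ∪ pre:
  G ∩ del = {}  (empty — regression defined)
  G \ add = {ball_in(b2,rmD), ball_in(b5,rmD)} \ {ball_in(b2,rmD), free(right)} = {ball_in(b5,rmD)}
  ∪ pre   = {ball_in(b5,rmD)} ∪ {carry(b2,right), robot_in(rmD)}
          = {ball_in(b5,rmD), carry(b2,right), robot_in(rmD)}

== RESULT ==
["ball_in(b5,rmD)", "carry(b2,right)", "robot_in(rmD)"]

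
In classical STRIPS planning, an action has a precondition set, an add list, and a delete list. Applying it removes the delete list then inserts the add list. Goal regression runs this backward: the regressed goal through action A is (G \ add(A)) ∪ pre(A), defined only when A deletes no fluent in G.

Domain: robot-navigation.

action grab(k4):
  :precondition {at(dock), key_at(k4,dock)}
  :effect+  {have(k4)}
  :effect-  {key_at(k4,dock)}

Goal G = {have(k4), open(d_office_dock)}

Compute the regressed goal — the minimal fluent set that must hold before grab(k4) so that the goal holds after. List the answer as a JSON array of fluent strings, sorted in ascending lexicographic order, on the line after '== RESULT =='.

Compute (G \ add) ∪ pre:
  G ∩ del = {}  (empty — regression defined)
  G \ add = {have(k4), open(d_office_dock)} \ {have(k4)} = {open(d_office_dock)}
  ∪ pre   = {open(d_office_dock)} ∪ {at(dock), key_at(k4,dock)}
          = {at(dock), key_at(k4,dock), open(d_office_dock)}

== RESULT ==
["at(dock)", "key_at(k4,dock)", "open(d_office_dock)"]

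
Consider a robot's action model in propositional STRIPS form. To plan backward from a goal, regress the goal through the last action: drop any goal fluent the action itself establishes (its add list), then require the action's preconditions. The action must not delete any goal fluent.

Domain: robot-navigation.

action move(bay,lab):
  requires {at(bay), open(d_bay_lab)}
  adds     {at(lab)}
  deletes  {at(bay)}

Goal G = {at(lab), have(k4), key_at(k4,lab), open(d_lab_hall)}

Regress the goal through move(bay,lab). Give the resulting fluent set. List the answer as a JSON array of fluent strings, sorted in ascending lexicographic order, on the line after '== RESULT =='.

Compute (G \ add) ∪ pre:
  G ∩ del = {}  (empty — regression defined)
  G \ add = {at(lab), have(k4), key_at(k4,lab), open(d_lab_hall)} \ {at(lab)} = {have(k4), key_at(k4,lab), open(d_lab_hall)}
  ∪ pre   = {have(k4), key_at(k4,lab), open(d_lab_hall)} ∪ {at(bay), open(d_bay_lab)}
          = {at(bay), have(k4), key_at(k4,lab), open(d_bay_lab), open(d_lab_hall)}

== RESULT ==
["at(bay)", "have(k4)", "key_at(k4,lab)", "open(d_bay_lab)", "open(d_lab_hall)"]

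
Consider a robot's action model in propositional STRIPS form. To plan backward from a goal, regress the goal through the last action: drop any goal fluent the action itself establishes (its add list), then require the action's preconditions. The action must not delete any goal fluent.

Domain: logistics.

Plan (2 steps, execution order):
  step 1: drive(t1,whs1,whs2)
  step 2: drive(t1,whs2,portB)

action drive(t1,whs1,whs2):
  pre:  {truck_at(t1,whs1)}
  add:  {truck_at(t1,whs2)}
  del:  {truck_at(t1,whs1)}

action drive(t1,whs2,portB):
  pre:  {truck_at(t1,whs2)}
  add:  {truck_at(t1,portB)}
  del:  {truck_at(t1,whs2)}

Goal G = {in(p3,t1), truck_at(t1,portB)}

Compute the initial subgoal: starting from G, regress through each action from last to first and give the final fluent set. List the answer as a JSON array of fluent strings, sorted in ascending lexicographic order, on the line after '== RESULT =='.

Regress step by step:
  through step 2 (drive(t1,whs2,portB)): drop {truck_at(t1,portB)}, keep {in(p3,t1)}, require {truck_at(t1,whs2)}
    → {in(p3,t1), truck_at(t1,whs2)}
  through step 1 (drive(t1,whs1,whs2)): drop {truck_at(t1,whs2)}, keep {in(p3,t1)}, require {truck_at(t1,whs1)}
    → {in(p3,t1), truck_at(t1,whs1)}

== RESULT ==
["in(p3,t1)", "truck_at(t1,whs1)"]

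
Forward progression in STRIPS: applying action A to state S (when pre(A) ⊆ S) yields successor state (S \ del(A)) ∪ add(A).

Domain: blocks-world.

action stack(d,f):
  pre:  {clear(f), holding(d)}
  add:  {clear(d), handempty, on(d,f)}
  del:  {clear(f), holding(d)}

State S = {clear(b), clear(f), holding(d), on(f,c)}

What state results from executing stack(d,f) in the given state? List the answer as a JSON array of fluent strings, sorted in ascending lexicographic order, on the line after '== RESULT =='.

Progress:
  pre ⊆ S: {clear(f), holding(d)} ⊆ S  — applicable
  S \ del = {clear(b), on(f,c)}
  ∪ add   = {clear(b), clear(d), handempty, on(d,f), on(f,c)}

== RESULT ==
["clear(b)", "clear(d)", "handempty", "on(d,f)", "on(f,c)"]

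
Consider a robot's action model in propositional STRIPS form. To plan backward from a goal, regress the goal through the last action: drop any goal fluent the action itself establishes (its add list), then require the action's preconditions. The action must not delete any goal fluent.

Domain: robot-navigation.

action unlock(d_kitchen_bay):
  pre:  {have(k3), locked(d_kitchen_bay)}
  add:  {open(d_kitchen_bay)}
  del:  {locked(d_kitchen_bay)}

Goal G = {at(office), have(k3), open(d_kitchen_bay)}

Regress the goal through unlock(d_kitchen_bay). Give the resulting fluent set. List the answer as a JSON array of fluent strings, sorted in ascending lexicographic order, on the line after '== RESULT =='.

Compute (G \ add) ∪ pre:
  G ∩ del = {}  (empty — regression defined)
  G \ add = {at(office), have(k3), open(d_kitchen_bay)} \ {open(d_kitchen_bay)} = {at(office), have(k3)}
  ∪ pre   = {at(office), have(k3)} ∪ {have(k3), locked(d_kitchen_bay)}
          = {at(office), have(k3), locked(d_kitchen_bay)}

== RESULT ==
["at(office)", "have(k3)", "locked(d_kitchen_bay)"]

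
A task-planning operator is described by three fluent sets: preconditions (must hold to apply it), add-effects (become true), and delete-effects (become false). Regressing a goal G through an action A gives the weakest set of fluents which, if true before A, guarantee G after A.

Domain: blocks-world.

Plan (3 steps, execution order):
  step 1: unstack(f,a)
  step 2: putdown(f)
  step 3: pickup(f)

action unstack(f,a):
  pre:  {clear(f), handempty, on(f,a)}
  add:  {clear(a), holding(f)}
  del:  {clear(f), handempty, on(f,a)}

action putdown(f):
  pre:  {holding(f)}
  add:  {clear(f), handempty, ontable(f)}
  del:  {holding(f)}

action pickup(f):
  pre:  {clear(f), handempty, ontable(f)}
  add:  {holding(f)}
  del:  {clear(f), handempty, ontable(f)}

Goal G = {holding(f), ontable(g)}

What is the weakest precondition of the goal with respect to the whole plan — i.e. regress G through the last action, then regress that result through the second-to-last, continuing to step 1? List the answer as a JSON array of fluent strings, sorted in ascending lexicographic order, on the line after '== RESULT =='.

Work backward from the goal:
  through step 3 (pickup(f)): drop {holding(f)}, keep {ontable(g)}, require {clear(f), handempty, ontable(f)}
    → {clear(f), handempty, ontable(f), ontable(g)}
  through step 2 (putdown(f)): drop {clear(f), handempty, ontable(f)}, keep {ontable(g)}, require {holding(f)}
    → {holding(f), ontable(g)}
  through step 1 (unstack(f,a)): drop {holding(f)}, keep {ontable(g)}, require {clear(f), handempty, on(f,a)}
    → {clear(f), handempty, on(f,a), ontable(g)}

== RESULT ==
["clear(f)", "handempty", "on(f,a)", "ontable(g)"]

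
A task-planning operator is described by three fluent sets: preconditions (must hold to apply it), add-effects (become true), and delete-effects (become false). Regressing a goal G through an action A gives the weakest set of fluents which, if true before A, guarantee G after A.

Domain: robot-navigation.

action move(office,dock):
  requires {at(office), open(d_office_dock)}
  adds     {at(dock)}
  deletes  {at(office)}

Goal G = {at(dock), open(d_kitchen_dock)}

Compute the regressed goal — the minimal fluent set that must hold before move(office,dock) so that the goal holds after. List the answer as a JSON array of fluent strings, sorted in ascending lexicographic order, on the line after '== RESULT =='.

Compute (G \ add) ∪ pre:
  G ∩ del = {}  (empty — regression defined)
  G \ add = {at(dock), open(d_kitchen_dock)} \ {at(dock)} = {open(d_kitchen_dock)}
  ∪ pre   = {open(d_kitchen_dock)} ∪ {at(office), open(d_office_dock)}
          = {at(office), open(d_kitchen_dock), open(d_office_dock)}

== RESULT ==
["at(office)", "open(d_kitchen_dock)", "open(d_office_dock)"]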